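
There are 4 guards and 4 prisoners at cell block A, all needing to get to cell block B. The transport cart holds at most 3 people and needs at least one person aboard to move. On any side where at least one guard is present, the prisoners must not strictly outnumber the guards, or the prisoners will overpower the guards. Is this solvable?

Yes

1. 2 prisoners → cell block B.  (cell block A: 4G 2P; cell block B: 0G 2P)
2. 1 prisoner ← cell block A.  (cell block A: 4G 3P; cell block B: 0G 1P)
3. 3 prisoners → cell block B.  (cell block A: 4G 0P; cell block B: 0G 4P)
4. 1 prisoner ← cell block A.  (cell block A: 4G 1P; cell block B: 0G 3P)
5. 3 guards → cell block B.  (cell block A: 1G 1P; cell block B: 3G 3P)
6. 1 guard and 1 prisoner ← cell block A.  (cell block A: 2G 2P; cell block B: 2G 2P)
7. 2 guards → cell block B.  (cell block A: 0G 2P; cell block B: 4G 2P)
8. 1 prisoner ← cell block A.  (cell block A: 0G 3P; cell block B: 4G 1P)
9. 3 prisoners → cell block B.  (cell block A: 0G 0P; cell block B: 4G 4P)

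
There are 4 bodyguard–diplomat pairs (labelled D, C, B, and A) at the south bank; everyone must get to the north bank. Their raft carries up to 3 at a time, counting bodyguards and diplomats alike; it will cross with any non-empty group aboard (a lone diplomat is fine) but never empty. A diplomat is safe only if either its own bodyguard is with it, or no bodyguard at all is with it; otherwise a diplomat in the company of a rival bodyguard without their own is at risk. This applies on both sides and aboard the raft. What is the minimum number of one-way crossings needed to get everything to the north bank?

9

Counting alone: each trip to the north bank takes at most 3 across and each return brings at least 1 back, so after t trips out (and t−1 returns) at most 3t − (t−1) of the 8 are across; that first reaches 8 at t = 4, so at least 7 crossings are needed.
The safety rule pushes this higher. Following every safe sequence of crossings, the most of the 8 that can be at the north bank as the raft arrives there on crossing 7 is 7 — never all 8.
So no plan with fewer than 9 crossings exists, and this one achieves 9:
1. bodyguard D and diplomat D cross → the north bank.
2. bodyguard D crosses ← the south bank.
3. bodyguard C, bodyguard D, and diplomat C cross → the north bank.
4. bodyguard D and diplomat D cross ← the south bank.
5. bodyguard A, bodyguard B, and bodyguard D cross → the north bank.
6. diplomat C crosses ← the south bank.
7. diplomat C and diplomat D cross → the north bank.
8. diplomat D crosses ← the south bank.
9. diplomat A, diplomat B, and diplomat D cross → the north bank.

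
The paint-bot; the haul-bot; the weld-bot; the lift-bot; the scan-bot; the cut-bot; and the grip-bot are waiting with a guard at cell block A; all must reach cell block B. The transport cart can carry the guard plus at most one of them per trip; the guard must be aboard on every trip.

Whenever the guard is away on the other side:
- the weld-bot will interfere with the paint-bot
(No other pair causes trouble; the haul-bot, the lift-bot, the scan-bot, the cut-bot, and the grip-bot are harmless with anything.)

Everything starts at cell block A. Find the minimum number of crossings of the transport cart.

13

Counting alone: the guard can take at most 1 across per trip to cell block B, so moving all 7 needs at least 7 loaded trips out, with a return between consecutive ones — at least 13 crossings.
The plan below uses exactly 13 crossings, so it is optimal:
1. Guard goes to cell block B with the paint-bot.  [cell block A: the cut-bot, the grip-bot, the haul-bot, the lift-bot, the scan-bot, the weld-bot | cell block B: the paint-bot]
2. Guard goes back to cell block A alone.  [cell block A: the cut-bot, the grip-bot, the haul-bot, the lift-bot, the scan-bot, the weld-bot | cell block B: the paint-bot]
3. Guard goes to cell block B with the haul-bot.  [cell block A: the cut-bot, the grip-bot, the lift-bot, the scan-bot, the weld-bot | cell block B: the haul-bot, the paint-bot]
4. Guard goes back to cell block A alone.  [cell block A: the cut-bot, the grip-bot, the lift-bot, the scan-bot, the weld-bot | cell block B: the haul-bot, the paint-bot]
5. Guard goes to cell block B with the lift-bot.  [cell block A: the cut-bot, the grip-bot, the scan-bot, the weld-bot | cell block B: the haul-bot, the lift-bot, the paint-bot]
6. Guard goes back to cell block A alone.  [cell block A: the cut-bot, the grip-bot, the scan-bot, the weld-bot | cell block B: the haul-bot, the lift-bot, the paint-bot]
7. Guard goes to cell block B with the scan-bot.  [cell block A: the cut-bot, the grip-bot, the weld-bot | cell block B: the haul-bot, the lift-bot, the paint-bot, the scan-bot]
8. Guard goes back to cell block A alone.  [cell block A: the cut-bot, the grip-bot, the weld-bot | cell block B: the haul-bot, the lift-bot, the paint-bot, the scan-bot]
9. Guard goes to cell block B with the cut-bot.  [cell block A: the grip-bot, the weld-bot | cell block B: the cut-bot, the haul-bot, the lift-bot, the paint-bot, the scan-bot]
10. Guard goes back to cell block A alone.  [cell block A: the grip-bot, the weld-bot | cell block B: the cut-bot, the haul-bot, the lift-bot, the paint-bot, the scan-bot]
11. Guard goes to cell block B with the grip-bot.  [cell block A: the weld-bot | cell block B: the cut-bot, the grip-bot, the haul-bot, the lift-bot, the paint-bot, the scan-bot]
12. Guard goes back to cell block A alone.  [cell block A: the weld-bot | cell block B: the cut-bot, the grip-bot, the haul-bot, the lift-bot, the paint-bot, the scan-bot]
13. Guard goes to cell block B with the weld-bot.  [cell block A: — | cell block B: the cut-bot, the grip-bot, the haul-bot, the lift-bot, the paint-bot, the scan-bot, the weld-bot]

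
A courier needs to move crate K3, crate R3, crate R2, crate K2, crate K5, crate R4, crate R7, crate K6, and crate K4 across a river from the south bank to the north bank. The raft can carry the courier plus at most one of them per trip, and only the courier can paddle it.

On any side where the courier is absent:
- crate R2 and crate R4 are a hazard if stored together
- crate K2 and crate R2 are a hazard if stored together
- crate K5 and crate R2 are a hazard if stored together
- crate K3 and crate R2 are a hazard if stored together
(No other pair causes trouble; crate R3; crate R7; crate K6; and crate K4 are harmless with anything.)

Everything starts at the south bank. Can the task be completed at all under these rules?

Following every safe sequence of crossings from the start, the most of the 9 that can be at the north bank as the raft arrives there on crossings 1, 3, 5, 7, 9, 11 is 1, 2, 3, 4, 5, 6 respectively; the best ever achieved is 6 of 9.
From crossing 13 on, no configuration arises that was not already reachable earlier: only 176 distinct safe configurations (who is on which side, and where the raft is) can ever be reached, none of them has everyone across, and every continuation just revisits them. So no valid plan exists.

No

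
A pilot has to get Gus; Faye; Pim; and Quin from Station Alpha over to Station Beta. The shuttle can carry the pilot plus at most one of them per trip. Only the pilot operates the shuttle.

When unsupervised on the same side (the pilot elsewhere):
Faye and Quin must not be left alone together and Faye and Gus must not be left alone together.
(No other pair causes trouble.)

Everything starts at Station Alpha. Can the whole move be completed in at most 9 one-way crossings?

Yes

Yes — this plan uses 9 crossings (≤ 9):
1. Pilot goes to Station Beta with Faye.
2. Pilot goes back to Station Alpha alone.
3. Pilot goes to Station Beta with Gus.
4. Pilot goes back to Station Alpha with Faye.
5. Pilot goes to Station Beta with Quin.
6. Pilot goes back to Station Alpha alone.
7. Pilot goes to Station Beta with Pim.
8. Pilot goes back to Station Alpha alone.
9. Pilot goes to Station Beta with Faye.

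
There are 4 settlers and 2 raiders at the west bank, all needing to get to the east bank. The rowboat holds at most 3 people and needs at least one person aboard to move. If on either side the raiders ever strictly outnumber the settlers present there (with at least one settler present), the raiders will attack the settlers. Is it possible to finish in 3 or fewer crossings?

Counting alone: each trip to the east bank takes at most 3 across and each return brings at least 1 back, so after t trips out (and t−1 returns) at most 3t − (t−1) of the 6 are across; that first reaches 6 at t = 3, so at least 5 crossings are needed.
Since 3 < 5, 3 crossings cannot be enough. (The shortest complete plan in fact takes 5:)
1. 2 raiders → the east bank.  (the west bank: 4S 0R; the east bank: 0S 2R)
2. 1 raider ← the west bank.  (the west bank: 4S 1R; the east bank: 0S 1R)
3. 2 settlers and 1 raider → the east bank.  (the west bank: 2S 0R; the east bank: 2S 2R)
4. 1 raider ← the west bank.  (the west bank: 2S 1R; the east bank: 2S 1R)
5. 2 settlers and 1 raider → the east bank.  (the west bank: 0S 0R; the east bank: 4S 2R)

No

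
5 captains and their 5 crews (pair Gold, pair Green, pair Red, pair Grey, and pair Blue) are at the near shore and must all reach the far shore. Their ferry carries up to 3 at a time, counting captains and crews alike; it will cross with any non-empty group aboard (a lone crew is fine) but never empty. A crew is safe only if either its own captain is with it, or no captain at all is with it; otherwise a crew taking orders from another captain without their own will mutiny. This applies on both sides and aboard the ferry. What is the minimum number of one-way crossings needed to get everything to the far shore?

Counting alone: each trip to the far shore takes at most 3 across and each return brings at least 1 back, so after t trips out (and t−1 returns) at most 3t − (t−1) of the 10 are across; that first reaches 10 at t = 5, so at least 9 crossings are needed.
The safety rule pushes this higher. Following every safe sequence of crossings, the most of the 10 that can be at the far shore as the ferry arrives there on crossing 9 is 9 — never all 10.
So no plan with fewer than 11 crossings exists, and this one achieves 11:
1. captain Gold and crew Gold cross → the far shore.
2. captain Gold crosses ← the near shore.
3. crew Green, crew Grey, and crew Red cross → the far shore.
4. crew Gold crosses ← the near shore.
5. captain Green, captain Grey, and captain Red cross → the far shore.
6. captain Green and crew Green cross ← the near shore.
7. captain Blue, captain Gold, and captain Green cross → the far shore.
8. crew Red crosses ← the near shore.
9. crew Gold and crew Green cross → the far shore.
10. crew Gold crosses ← the near shore.
11. crew Blue, crew Gold, and crew Red cross → the far shore.

11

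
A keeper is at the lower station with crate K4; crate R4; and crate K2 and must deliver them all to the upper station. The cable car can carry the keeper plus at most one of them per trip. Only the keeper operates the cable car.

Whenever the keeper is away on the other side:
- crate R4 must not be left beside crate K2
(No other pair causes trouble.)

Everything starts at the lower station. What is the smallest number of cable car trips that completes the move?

5

Counting alone: the keeper can take at most 1 across per trip to the upper station, so moving all 3 needs at least 3 loaded trips out, with a return between consecutive ones — at least 5 crossings.
The plan below uses exactly 5 crossings, so it is optimal:
1. Keeper goes to the upper station with crate R4.
2. Keeper goes back to the lower station alone.
3. Keeper goes to the upper station with crate K4.
4. Keeper goes back to the lower station alone.
5. Keeper goes to the upper station with crate K2.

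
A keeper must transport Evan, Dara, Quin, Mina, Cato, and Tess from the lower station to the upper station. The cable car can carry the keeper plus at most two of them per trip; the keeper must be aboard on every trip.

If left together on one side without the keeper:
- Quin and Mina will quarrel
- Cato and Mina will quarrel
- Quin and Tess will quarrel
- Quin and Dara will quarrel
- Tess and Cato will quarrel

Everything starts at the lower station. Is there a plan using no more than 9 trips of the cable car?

Yes

Yes — this plan uses 7 crossings (≤ 9):
1. Keeper goes to the upper station with Cato and Quin.
2. Keeper goes back to the lower station alone.
3. Keeper goes to the upper station with Dara and Evan.
4. Keeper goes back to the lower station with Quin.
5. Keeper goes to the upper station with Mina and Tess.
6. Keeper goes back to the lower station with Cato.
7. Keeper goes to the upper station with Cato and Quin.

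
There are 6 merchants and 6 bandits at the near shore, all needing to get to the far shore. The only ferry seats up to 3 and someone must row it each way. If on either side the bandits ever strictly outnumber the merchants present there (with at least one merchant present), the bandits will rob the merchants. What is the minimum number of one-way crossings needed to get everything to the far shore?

impossible

Following every safe sequence of crossings from the start, the most of the 12 that can be at the far shore as the ferry arrives there on crossings 1, 3, 5 is 3, 5, 6 respectively; the best ever achieved is 6 of 12.
From crossing 7 on, no configuration arises that was not already reachable earlier: only 17 distinct safe configurations (who is on which side, and where the ferry is) can ever be reached, none of them has everyone across, and every continuation just revisits them. They are: 0 merchants + 0 bandits across (ferry back at the start); 0 merchants + 1 bandit across (ferry there); 0 merchants + 1 bandit across (ferry back at the start); 0 merchants + 2 bandits across (ferry there); 0 merchants + 2 bandits across (ferry back at the start); 0 merchants + 3 bandits across (ferry there); 0 merchants + 3 bandits across (ferry back at the start); 0 merchants + 4 bandits across (ferry there); 0 merchants + 4 bandits across (ferry back at the start); 0 merchants + 5 bandits across (ferry there); 0 merchants + 5 bandits across (ferry back at the start); 0 merchants + 6 bandits across (ferry there); 1 merchant + 1 bandit across (ferry there); 1 merchant + 1 bandit across (ferry back at the start); 2 merchants + 2 bandits across (ferry there); 2 merchants + 2 bandits across (ferry back at the start); 3 merchants + 3 bandits across (ferry there). So no valid plan exists.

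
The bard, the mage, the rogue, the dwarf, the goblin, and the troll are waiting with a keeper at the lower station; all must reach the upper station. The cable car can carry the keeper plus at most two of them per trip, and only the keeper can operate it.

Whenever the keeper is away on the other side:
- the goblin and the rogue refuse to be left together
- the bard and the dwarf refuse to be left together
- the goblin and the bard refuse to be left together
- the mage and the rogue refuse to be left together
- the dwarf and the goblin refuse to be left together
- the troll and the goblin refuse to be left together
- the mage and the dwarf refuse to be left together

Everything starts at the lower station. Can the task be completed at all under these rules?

Whatever the first load, the items left behind include a forbidden pair without the keeper. No opening move is safe, so no plan exists.

No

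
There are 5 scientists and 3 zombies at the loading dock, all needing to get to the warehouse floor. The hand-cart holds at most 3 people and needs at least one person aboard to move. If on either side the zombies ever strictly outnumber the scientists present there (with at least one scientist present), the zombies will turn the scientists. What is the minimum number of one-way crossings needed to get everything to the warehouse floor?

7

Counting alone: each trip to the warehouse floor takes at most 3 across and each return brings at least 1 back, so after t trips out (and t−1 returns) at most 3t − (t−1) of the 8 are across; that first reaches 8 at t = 4, so at least 7 crossings are needed.
The plan below uses exactly 7 crossings, so it is optimal:
1. 2 zombies → the warehouse floor.  (the loading dock: 5S 1Z; the warehouse floor: 0S 2Z)
2. 1 zombie ← the loading dock.  (the loading dock: 5S 2Z; the warehouse floor: 0S 1Z)
3. 2 scientists and 1 zombie → the warehouse floor.  (the loading dock: 3S 1Z; the warehouse floor: 2S 2Z)
4. 1 zombie ← the loading dock.  (the loading dock: 3S 2Z; the warehouse floor: 2S 1Z)
5. 1 scientist and 2 zombies → the warehouse floor.  (the loading dock: 2S 0Z; the warehouse floor: 3S 3Z)
6. 1 zombie ← the loading dock.  (the loading dock: 2S 1Z; the warehouse floor: 3S 2Z)
7. 2 scientists and 1 zombie → the warehouse floor.  (the loading dock: 0S 0Z; the warehouse floor: 5S 3Z)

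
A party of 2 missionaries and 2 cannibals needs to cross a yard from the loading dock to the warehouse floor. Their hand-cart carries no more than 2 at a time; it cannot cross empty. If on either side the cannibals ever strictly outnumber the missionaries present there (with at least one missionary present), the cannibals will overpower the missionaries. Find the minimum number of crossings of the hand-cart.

Counting alone: each trip to the warehouse floor takes at most 2 across and each return brings at least 1 back, so after t trips out (and t−1 returns) at most 2t − (t−1) of the 4 are across; that first reaches 4 at t = 3, so at least 5 crossings are needed.
The plan below uses exactly 5 crossings, so it is optimal:
1. 2 cannibals → the warehouse floor.  (the loading dock: 2M 0C; the warehouse floor: 0M 2C)
2. 1 cannibal ← the loading dock.  (the loading dock: 2M 1C; the warehouse floor: 0M 1C)
3. 2 missionaries → the warehouse floor.  (the loading dock: 0M 1C; the warehouse floor: 2M 1C)
4. 1 cannibal ← the loading dock.  (the loading dock: 0M 2C; the warehouse floor: 2M 0C)
5. 2 cannibals → the warehouse floor.  (the loading dock: 0M 0C; the warehouse floor: 2M 2C)

5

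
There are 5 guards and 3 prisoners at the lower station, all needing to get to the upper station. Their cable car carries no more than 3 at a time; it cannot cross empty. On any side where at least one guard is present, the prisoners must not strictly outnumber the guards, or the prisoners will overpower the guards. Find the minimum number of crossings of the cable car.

Counting alone: each trip to the upper station takes at most 3 across and each return brings at least 1 back, so after t trips out (and t−1 returns) at most 3t − (t−1) of the 8 are across; that first reaches 8 at t = 4, so at least 7 crossings are needed.
The plan below uses exactly 7 crossings, so it is optimal:
1. 2 prisoners → the upper station.  (the lower station: 5G 1P; the upper station: 0G 2P)
2. 1 prisoner ← the lower station.  (the lower station: 5G 2P; the upper station: 0G 1P)
3. 2 guards and 1 prisoner → the upper station.  (the lower station: 3G 1P; the upper station: 2G 2P)
4. 1 prisoner ← the lower station.  (the lower station: 3G 2P; the upper station: 2G 1P)
5. 1 guard and 2 prisoners → the upper station.  (the lower station: 2G 0P; the upper station: 3G 3P)
6. 1 prisoner ← the lower station.  (the lower station: 2G 1P; the upper station: 3G 2P)
7. 2 guards and 1 prisoner → the upper station.  (the lower station: 0G 0P; the upper station: 5G 3P)

7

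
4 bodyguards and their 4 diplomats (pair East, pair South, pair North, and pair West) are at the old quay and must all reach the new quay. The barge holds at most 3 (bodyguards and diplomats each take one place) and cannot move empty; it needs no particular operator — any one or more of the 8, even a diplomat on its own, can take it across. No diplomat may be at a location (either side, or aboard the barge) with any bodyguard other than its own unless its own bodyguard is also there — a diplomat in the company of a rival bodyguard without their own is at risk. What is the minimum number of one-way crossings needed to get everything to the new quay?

9

Counting alone: each trip to the new quay takes at most 3 across and each return brings at least 1 back, so after t trips out (and t−1 returns) at most 3t − (t−1) of the 8 are across; that first reaches 8 at t = 4, so at least 7 crossings are needed.
The safety rule pushes this higher. Following every safe sequence of crossings, the most of the 8 that can be at the new quay as the barge arrives there on crossing 7 is 7 — never all 8.
So no plan with fewer than 9 crossings exists, and this one achieves 9:
1. bodyguard East and diplomat East cross → the new quay.
2. bodyguard East crosses ← the old quay.
3. bodyguard East, bodyguard South, and diplomat South cross → the new quay.
4. bodyguard East and diplomat East cross ← the old quay.
5. bodyguard East, bodyguard North, and bodyguard West cross → the new quay.
6. diplomat South crosses ← the old quay.
7. diplomat East and diplomat South cross → the new quay.
8. diplomat East crosses ← the old quay.
9. diplomat East, diplomat North, and diplomat West cross → the new quay.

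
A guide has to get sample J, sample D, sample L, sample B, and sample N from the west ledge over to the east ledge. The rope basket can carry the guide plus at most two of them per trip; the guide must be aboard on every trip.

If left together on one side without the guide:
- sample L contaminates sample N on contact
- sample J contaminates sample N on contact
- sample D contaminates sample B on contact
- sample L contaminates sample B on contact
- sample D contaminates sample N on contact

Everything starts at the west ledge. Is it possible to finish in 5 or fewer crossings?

Counting alone: the guide can take at most 2 across per trip to the east ledge, so moving all 5 needs at least 3 loaded trips out, with a return between consecutive ones — at least 5 crossings.
The safety rule pushes this higher. Following every safe sequence of crossings, the most of the 5 that can be at the east ledge as the rope basket arrives there on crossing 5 is 4 — never all 5.
So the move cannot be finished within 5 crossings. (The shortest complete plan takes 7:)
1. Guide goes to the east ledge with sample B and sample N.
2. Guide goes back to the west ledge alone.
3. Guide goes to the east ledge with sample J.
4. Guide goes back to the west ledge with sample N.
5. Guide goes to the east ledge with sample D and sample L.
6. Guide goes back to the west ledge with sample B.
7. Guide goes to the east ledge with sample B and sample N.

No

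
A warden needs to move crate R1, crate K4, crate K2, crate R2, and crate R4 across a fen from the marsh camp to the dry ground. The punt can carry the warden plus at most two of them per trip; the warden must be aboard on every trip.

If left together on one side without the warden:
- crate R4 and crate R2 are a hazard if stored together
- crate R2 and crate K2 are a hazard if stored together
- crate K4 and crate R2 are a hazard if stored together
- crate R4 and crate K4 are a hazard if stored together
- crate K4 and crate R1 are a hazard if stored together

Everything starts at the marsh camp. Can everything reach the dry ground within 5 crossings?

Counting alone: the warden can take at most 2 across per trip to the dry ground, so moving all 5 needs at least 3 loaded trips out, with a return between consecutive ones — at least 5 crossings.
The safety rule pushes this higher. Following every safe sequence of crossings, the most of the 5 that can be at the dry ground as the punt arrives there on crossing 5 is 4 — never all 5.
So the move cannot be finished within 5 crossings. (The shortest complete plan takes 7:)
1. Warden goes to the dry ground with crate K4 and crate R2.
2. Warden goes back to the marsh camp with crate K4.
3. Warden goes to the dry ground with crate K4 and crate R1.
4. Warden goes back to the marsh camp with crate K4.
5. Warden goes to the dry ground with crate K2 and crate R4.
6. Warden goes back to the marsh camp with crate R2.
7. Warden goes to the dry ground with crate K4 and crate R2.

No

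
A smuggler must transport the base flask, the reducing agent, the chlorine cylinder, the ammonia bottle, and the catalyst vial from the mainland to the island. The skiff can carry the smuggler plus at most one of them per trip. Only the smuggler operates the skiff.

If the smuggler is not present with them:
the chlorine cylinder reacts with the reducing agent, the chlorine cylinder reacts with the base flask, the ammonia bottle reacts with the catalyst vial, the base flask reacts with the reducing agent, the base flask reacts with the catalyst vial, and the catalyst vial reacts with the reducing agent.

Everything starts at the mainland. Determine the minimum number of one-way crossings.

Whatever the first load, the items left behind include a forbidden pair without the smuggler. No opening move is safe, so no plan exists.

impossible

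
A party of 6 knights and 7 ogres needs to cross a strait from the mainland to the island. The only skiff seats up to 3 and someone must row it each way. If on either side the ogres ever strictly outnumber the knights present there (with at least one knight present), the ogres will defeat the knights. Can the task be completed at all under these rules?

No

The ogres already outnumber the knights at the mainland before anyone moves, so the starting position itself is disallowed.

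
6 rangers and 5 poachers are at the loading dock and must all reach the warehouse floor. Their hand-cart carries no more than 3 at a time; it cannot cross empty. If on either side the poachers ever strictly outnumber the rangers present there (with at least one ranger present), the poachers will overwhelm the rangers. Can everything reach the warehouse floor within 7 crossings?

No

Counting alone: each trip to the warehouse floor takes at most 3 across and each return brings at least 1 back, so after t trips out (and t−1 returns) at most 3t − (t−1) of the 11 are across; that first reaches 11 at t = 5, so at least 9 crossings are needed.
Since 7 < 9, 7 crossings cannot be enough. (The shortest complete plan in fact takes 9:)
1. 3 poachers → the warehouse floor.  (the loading dock: 6R 2P; the warehouse floor: 0R 3P)
2. 1 poacher ← the loading dock.  (the loading dock: 6R 3P; the warehouse floor: 0R 2P)
3. 3 rangers → the warehouse floor.  (the loading dock: 3R 3P; the warehouse floor: 3R 2P)
4. 1 ranger ← the loading dock.  (the loading dock: 4R 3P; the warehouse floor: 2R 2P)
5. 2 rangers and 1 poacher → the warehouse floor.  (the loading dock: 2R 2P; the warehouse floor: 4R 3P)
6. 1 ranger ← the loading dock.  (the loading dock: 3R 2P; the warehouse floor: 3R 3P)
7. 2 rangers and 1 poacher → the warehouse floor.  (the loading dock: 1R 1P; the warehouse floor: 5R 4P)
8. 1 ranger ← the loading dock.  (the loading dock: 2R 1P; the warehouse floor: 4R 4P)
9. 2 rangers and 1 poacher → the warehouse floor.  (the loading dock: 0R 0P; the warehouse floor: 6R 5P)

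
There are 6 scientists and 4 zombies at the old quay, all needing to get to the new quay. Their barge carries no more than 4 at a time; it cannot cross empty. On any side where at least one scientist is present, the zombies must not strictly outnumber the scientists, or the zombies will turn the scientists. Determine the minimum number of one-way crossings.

Counting alone: each trip to the new quay takes at most 4 across and each return brings at least 1 back, so after t trips out (and t−1 returns) at most 4t − (t−1) of the 10 are across; that first reaches 10 at t = 3, so at least 5 crossings are needed.
The plan below uses exactly 5 crossings, so it is optimal:
1. 4 zombies → the new quay.  (the old quay: 6S 0Z; the new quay: 0S 4Z)
2. 1 zombie ← the old quay.  (the old quay: 6S 1Z; the new quay: 0S 3Z)
3. 4 scientists → the new quay.  (the old quay: 2S 1Z; the new quay: 4S 3Z)
4. 1 zombie ← the old quay.  (the old quay: 2S 2Z; the new quay: 4S 2Z)
5. 2 scientists and 2 zombies → the new quay.  (the old quay: 0S 0Z; the new quay: 6S 4Z)

5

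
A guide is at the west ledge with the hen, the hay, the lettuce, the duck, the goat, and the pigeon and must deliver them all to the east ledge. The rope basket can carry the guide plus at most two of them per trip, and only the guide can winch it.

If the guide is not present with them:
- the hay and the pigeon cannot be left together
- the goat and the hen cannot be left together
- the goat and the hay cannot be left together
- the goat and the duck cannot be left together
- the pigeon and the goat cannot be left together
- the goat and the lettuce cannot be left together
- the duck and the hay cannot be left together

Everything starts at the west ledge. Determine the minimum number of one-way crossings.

9

Counting alone: the guide can take at most 2 across per trip to the east ledge, so moving all 6 needs at least 3 loaded trips out, with a return between consecutive ones — at least 5 crossings.
The safety rule pushes this higher. Following every safe sequence of crossings, the most of the 6 that can be at the east ledge as the rope basket arrives there on crossings 5, 7 is 4, 5 respectively — never all 6.
So no plan with fewer than 9 crossings exists, and this one achieves 9:
1. Guide goes to the east ledge with the goat and the hay.  [the west ledge: the duck, the hen, the lettuce, the pigeon | the east ledge: the goat, the hay]
2. Guide goes back to the west ledge with the hay.  [the west ledge: the duck, the hay, the hen, the lettuce, the pigeon | the east ledge: the goat]
3. Guide goes to the east ledge with the hay and the hen.  [the west ledge: the duck, the lettuce, the pigeon | the east ledge: the goat, the hay, the hen]
4. Guide goes back to the west ledge with the goat.  [the west ledge: the duck, the goat, the lettuce, the pigeon | the east ledge: the hay, the hen]
5. Guide goes to the east ledge with the goat and the lettuce.  [the west ledge: the duck, the pigeon | the east ledge: the goat, the hay, the hen, the lettuce]
6. Guide goes back to the west ledge with the goat.  [the west ledge: the duck, the goat, the pigeon | the east ledge: the hay, the hen, the lettuce]
7. Guide goes to the east ledge with the duck and the pigeon.  [the west ledge: the goat | the east ledge: the duck, the hay, the hen, the lettuce, the pigeon]
8. Guide goes back to the west ledge with the hay.  [the west ledge: the goat, the hay | the east ledge: the duck, the hen, the lettuce, the pigeon]
9. Guide goes to the east ledge with the goat and the hay.  [the west ledge: — | the east ledge: the duck, the goat, the hay, the hen, the lettuce, the pigeon]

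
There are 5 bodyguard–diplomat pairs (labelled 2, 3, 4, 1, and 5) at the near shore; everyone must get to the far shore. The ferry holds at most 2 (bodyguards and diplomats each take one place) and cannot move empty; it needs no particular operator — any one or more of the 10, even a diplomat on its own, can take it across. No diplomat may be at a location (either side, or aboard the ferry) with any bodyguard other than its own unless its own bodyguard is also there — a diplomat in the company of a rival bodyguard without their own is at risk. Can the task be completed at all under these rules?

No

Following every safe sequence of crossings from the start, the most of the 10 that can be at the far shore as the ferry arrives there on crossings 1, 3, 5, 7 is 2, 3, 4, 5 respectively; the best ever achieved is 5 of 10.
From crossing 9 on, no configuration arises that was not already reachable earlier: only 82 distinct safe configurations (who is on which side, and where the ferry is) can ever be reached, none of them has everyone across, and every continuation just revisits them. So no valid plan exists.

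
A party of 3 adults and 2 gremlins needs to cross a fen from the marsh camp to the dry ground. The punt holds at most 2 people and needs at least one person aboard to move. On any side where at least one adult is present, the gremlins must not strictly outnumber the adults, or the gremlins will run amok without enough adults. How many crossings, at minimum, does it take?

7

Counting alone: each trip to the dry ground takes at most 2 across and each return brings at least 1 back, so after t trips out (and t−1 returns) at most 2t − (t−1) of the 5 are across; that first reaches 5 at t = 4, so at least 7 crossings are needed.
The plan below uses exactly 7 crossings, so it is optimal:
1. 2 gremlins → the dry ground.  (the marsh camp: 3A 0G; the dry ground: 0A 2G)
2. 1 gremlin ← the marsh camp.  (the marsh camp: 3A 1G; the dry ground: 0A 1G)
3. 2 adults → the dry ground.  (the marsh camp: 1A 1G; the dry ground: 2A 1G)
4. 1 adult ← the marsh camp.  (the marsh camp: 2A 1G; the dry ground: 1A 1G)
5. 1 adult and 1 gremlin → the dry ground.  (the marsh camp: 1A 0G; the dry ground: 2A 2G)
6. 1 gremlin ← the marsh camp.  (the marsh camp: 1A 1G; the dry ground: 2A 1G)
7. 1 adult and 1 gremlin → the dry ground.  (the marsh camp: 0A 0G; the dry ground: 3A 2G)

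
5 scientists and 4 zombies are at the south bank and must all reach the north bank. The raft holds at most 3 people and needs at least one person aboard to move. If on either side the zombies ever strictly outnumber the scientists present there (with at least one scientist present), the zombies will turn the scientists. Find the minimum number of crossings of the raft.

Counting alone: each trip to the north bank takes at most 3 across and each return brings at least 1 back, so after t trips out (and t−1 returns) at most 3t − (t−1) of the 9 are across; that first reaches 9 at t = 4, so at least 7 crossings are needed.
The plan below uses exactly 7 crossings, so it is optimal:
1. 3 zombies → the north bank.  (the south bank: 5S 1Z; the north bank: 0S 3Z)
2. 1 zombie ← the south bank.  (the south bank: 5S 2Z; the north bank: 0S 2Z)
3. 3 scientists → the north bank.  (the south bank: 2S 2Z; the north bank: 3S 2Z)
4. 1 scientist ← the south bank.  (the south bank: 3S 2Z; the north bank: 2S 2Z)
5. 2 scientists and 1 zombie → the north bank.  (the south bank: 1S 1Z; the north bank: 4S 3Z)
6. 1 scientist ← the south bank.  (the south bank: 2S 1Z; the north bank: 3S 3Z)
7. 2 scientists and 1 zombie → the north bank.  (the south bank: 0S 0Z; the north bank: 5S 4Z)

7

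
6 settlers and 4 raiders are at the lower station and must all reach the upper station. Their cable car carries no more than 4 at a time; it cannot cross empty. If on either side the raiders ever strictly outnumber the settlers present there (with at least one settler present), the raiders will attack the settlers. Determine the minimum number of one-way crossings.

Counting alone: each trip to the upper station takes at most 4 across and each return brings at least 1 back, so after t trips out (and t−1 returns) at most 4t − (t−1) of the 10 are across; that first reaches 10 at t = 3, so at least 5 crossings are needed.
The plan below uses exactly 5 crossings, so it is optimal:
1. 4 raiders → the upper station.  (the lower station: 6S 0R; the upper station: 0S 4R)
2. 1 raider ← the lower station.  (the lower station: 6S 1R; the upper station: 0S 3R)
3. 4 settlers → the upper station.  (the lower station: 2S 1R; the upper station: 4S 3R)
4. 1 raider ← the lower station.  (the lower station: 2S 2R; the upper station: 4S 2R)
5. 2 settlers and 2 raiders → the upper station.  (the lower station: 0S 0R; the upper station: 6S 4R)

5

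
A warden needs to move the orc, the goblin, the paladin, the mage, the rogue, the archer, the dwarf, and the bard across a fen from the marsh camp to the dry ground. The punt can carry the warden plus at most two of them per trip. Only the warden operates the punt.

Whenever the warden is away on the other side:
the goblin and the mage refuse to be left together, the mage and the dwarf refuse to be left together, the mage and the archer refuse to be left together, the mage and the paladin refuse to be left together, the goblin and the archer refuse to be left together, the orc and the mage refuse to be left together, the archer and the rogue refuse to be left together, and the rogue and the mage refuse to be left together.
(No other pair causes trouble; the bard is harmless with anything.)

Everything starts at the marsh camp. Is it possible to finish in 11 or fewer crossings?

Counting alone: the warden can take at most 2 across per trip to the dry ground, so moving all 8 needs at least 4 loaded trips out, with a return between consecutive ones — at least 7 crossings.
The safety rule pushes this higher. Following every safe sequence of crossings, the most of the 8 that can be at the dry ground as the punt arrives there on crossings 7, 9, 11 is 5, 6, 7 respectively — never all 8.
So the move cannot be finished within 11 crossings. (The shortest complete plan takes 13:)
1. Warden goes to the dry ground with the archer and the mage.  [the marsh camp: the bard, the dwarf, the goblin, the orc, the paladin, the rogue | the dry ground: the archer, the mage]
2. Warden goes back to the marsh camp with the mage.  [the marsh camp: the bard, the dwarf, the goblin, the mage, the orc, the paladin, the rogue | the dry ground: the archer]
3. Warden goes to the dry ground with the mage and the orc.  [the marsh camp: the bard, the dwarf, the goblin, the paladin, the rogue | the dry ground: the archer, the mage, the orc]
4. Warden goes back to the marsh camp with the mage.  [the marsh camp: the bard, the dwarf, the goblin, the mage, the paladin, the rogue | the dry ground: the archer, the orc]
5. Warden goes to the dry ground with the mage and the paladin.  [the marsh camp: the bard, the dwarf, the goblin, the rogue | the dry ground: the archer, the mage, the orc, the paladin]
6. Warden goes back to the marsh camp with the mage.  [the marsh camp: the bard, the dwarf, the goblin, the mage, the rogue | the dry ground: the archer, the orc, the paladin]
7. Warden goes to the dry ground with the dwarf and the mage.  [the marsh camp: the bard, the goblin, the rogue | the dry ground: the archer, the dwarf, the mage, the orc, the paladin]
8. Warden goes back to the marsh camp with the mage.  [the marsh camp: the bard, the goblin, the mage, the rogue | the dry ground: the archer, the dwarf, the orc, the paladin]
9. Warden goes to the dry ground with the goblin and the rogue.  [the marsh camp: the bard, the mage | the dry ground: the archer, the dwarf, the goblin, the orc, the paladin, the rogue]
10. Warden goes back to the marsh camp with the archer.  [the marsh camp: the archer, the bard, the mage | the dry ground: the dwarf, the goblin, the orc, the paladin, the rogue]
11. Warden goes to the dry ground with the bard and the mage.  [the marsh camp: the archer | the dry ground: the bard, the dwarf, the goblin, the mage, the orc, the paladin, the rogue]
12. Warden goes back to the marsh camp with the mage.  [the marsh camp: the archer, the mage | the dry ground: the bard, the dwarf, the goblin, the orc, the paladin, the rogue]
13. Warden goes to the dry ground with the archer and the mage.  [the marsh camp: — | the dry ground: the archer, the bard, the dwarf, the goblin, the mage, the orc, the paladin, the rogue]

No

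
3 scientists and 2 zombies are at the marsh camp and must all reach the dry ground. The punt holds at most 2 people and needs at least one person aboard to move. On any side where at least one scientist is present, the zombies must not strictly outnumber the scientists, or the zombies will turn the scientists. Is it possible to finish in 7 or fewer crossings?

Yes — this plan uses 7 crossings (≤ 7):
1. 2 zombies → the dry ground.  (the marsh camp: 3S 0Z; the dry ground: 0S 2Z)
2. 1 zombie ← the marsh camp.  (the marsh camp: 3S 1Z; the dry ground: 0S 1Z)
3. 2 scientists → the dry ground.  (the marsh camp: 1S 1Z; the dry ground: 2S 1Z)
4. 1 scientist ← the marsh camp.  (the marsh camp: 2S 1Z; the dry ground: 1S 1Z)
5. 1 scientist and 1 zombie → the dry ground.  (the marsh camp: 1S 0Z; the dry ground: 2S 2Z)
6. 1 zombie ← the marsh camp.  (the marsh camp: 1S 1Z; the dry ground: 2S 1Z)
7. 1 scientist and 1 zombie → the dry ground.  (the marsh camp: 0S 0Z; the dry ground: 3S 2Z)

Yes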